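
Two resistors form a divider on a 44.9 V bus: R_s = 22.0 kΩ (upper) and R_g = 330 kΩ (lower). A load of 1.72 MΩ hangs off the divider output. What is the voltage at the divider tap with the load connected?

V_out ≈ 41.6 V

The load sits in parallel with R_g: R_g‖R_L = (330 × 1720) / (330 + 1720) = 276.9 kΩ.
V_out = 44.9 × 276.9 / (22.0 + 276.9) = 44.9 × 276.9/298.9 = 41.6 V.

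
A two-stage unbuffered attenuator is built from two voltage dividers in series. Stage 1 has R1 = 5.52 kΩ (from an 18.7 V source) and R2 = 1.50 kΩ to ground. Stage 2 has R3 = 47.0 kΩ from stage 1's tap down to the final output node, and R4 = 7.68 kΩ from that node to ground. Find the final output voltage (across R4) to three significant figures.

Stage 2 presents R3+R4 = 54.68 kΩ as a load on stage 1's tap.
Stage 1's lower leg becomes R2‖(R3+R4) = 1.460 kΩ, so V_mid = 18.7 × 1.460/6.980 = 3.911 V.
Stage 2 is itself unloaded: V_out = V_mid × R4/(R3+R4) = 3.911 × 7.68/54.68 = 0.549 V.

V_out ≈ 0.549 V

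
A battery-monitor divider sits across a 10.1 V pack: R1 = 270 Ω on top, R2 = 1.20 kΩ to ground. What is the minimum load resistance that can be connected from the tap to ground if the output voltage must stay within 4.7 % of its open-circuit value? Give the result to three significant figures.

R_L(min) ≈ 4.47 kΩ

Output resistance R_th = R1‖R2 = (270 × 1200)/1470 = 220.4 Ω.
The fractional drop is R_th/(R_th + R_L); requiring this ≤ 0.0470 gives R_L ≥ R_th(1/0.0470 − 1) = 220.4 × 20.28 = 4.47 kΩ.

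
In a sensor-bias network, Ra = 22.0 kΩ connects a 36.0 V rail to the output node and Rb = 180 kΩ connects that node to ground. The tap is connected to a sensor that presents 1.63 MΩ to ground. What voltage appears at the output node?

V_out ≈ 31.7 V

The load sits in parallel with Rb: Rb‖R_L = (180 × 1630) / (180 + 1630) = 162.1 kΩ.
V_out = 36.0 × 162.1 / (22.0 + 162.1) = 36.0 × 162.1/184.1 = 31.7 V.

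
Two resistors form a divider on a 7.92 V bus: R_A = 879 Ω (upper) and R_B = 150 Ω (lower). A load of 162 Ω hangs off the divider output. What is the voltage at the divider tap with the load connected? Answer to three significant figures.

The load sits in parallel with R_B: R_B‖R_L = (150 × 162) / (150 + 162) = 77.88 Ω.
V_out = 7.92 × 77.88 / (879 + 77.88) = 7.92 × 77.88/956.9 = 0.645 V.
(Unloaded it would have been 1.15 V.)

V_out ≈ 0.645 V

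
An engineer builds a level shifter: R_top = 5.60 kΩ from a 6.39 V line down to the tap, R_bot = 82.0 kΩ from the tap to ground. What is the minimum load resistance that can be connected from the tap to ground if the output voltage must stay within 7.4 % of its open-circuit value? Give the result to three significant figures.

Output resistance R_th = R_top‖R_bot = (5.60 × 82.0)/87.60 = 5.242 kΩ.
The fractional drop is R_th/(R_th + R_L); requiring this ≤ 0.0740 gives R_L ≥ R_th(1/0.0740 − 1) = 5.242 × 12.51 = 65.6 kΩ.

R_L(min) ≈ 65.6 kΩ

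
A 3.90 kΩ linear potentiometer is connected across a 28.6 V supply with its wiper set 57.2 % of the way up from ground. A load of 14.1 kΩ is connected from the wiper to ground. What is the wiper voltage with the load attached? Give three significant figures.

The wiper splits the pot into (1−α)R = 1.669 kΩ above and αR = 2.231 kΩ below.
Lower section ‖ load = 1.926 kΩ.
V_wiper = 28.6 × 1.926/(1.669 + 1.926) = 15.3 V.

V ≈ 15.3 V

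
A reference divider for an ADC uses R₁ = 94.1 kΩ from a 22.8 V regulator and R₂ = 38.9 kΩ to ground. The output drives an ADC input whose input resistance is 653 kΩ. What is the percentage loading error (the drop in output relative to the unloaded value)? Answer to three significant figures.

4.04 %

The divider's output (Thévenin) resistance is R₁‖R₂ = 27.52 kΩ.
Fractional drop under load = R_th/(R_th + R_L) = 27.52 / (27.52 + 653) = 0.04044.
So the output falls by 4.04 %.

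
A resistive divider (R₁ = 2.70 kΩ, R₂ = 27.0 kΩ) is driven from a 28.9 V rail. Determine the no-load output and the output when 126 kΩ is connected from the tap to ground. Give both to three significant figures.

Unloaded: 26.3 V; loaded: 25.8 V

Open-circuit: V = 28.9 × 27.0/(2.70 + 27.0) = 26.3 V.
With the load, R₂ becomes R₂‖R_L = 22.24 kΩ, so V = 28.9 × 22.24/24.94 = 25.8 V.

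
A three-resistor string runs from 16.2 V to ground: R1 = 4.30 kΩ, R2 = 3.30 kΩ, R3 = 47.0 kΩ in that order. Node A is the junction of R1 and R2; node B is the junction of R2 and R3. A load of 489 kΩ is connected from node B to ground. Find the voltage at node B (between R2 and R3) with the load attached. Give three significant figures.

At node B, R3 is in parallel with the load: R3‖R_L = 42.88 kΩ.
Below node A the resistance is R2 + (R3‖R_L) = 46.18 kΩ, so V_A = 16.2 × 46.18/50.48 = 14.82 V.
Then V_B = V_A × (R3‖R_L)/(R2 + R3‖R_L) = 14.82 × 42.88/46.18 = 13.8 V.

V ≈ 13.8 V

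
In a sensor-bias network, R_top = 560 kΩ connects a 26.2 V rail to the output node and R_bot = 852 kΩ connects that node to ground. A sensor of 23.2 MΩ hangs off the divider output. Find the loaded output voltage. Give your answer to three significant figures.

V_out ≈ 15.6 V

The load sits in parallel with R_bot: R_bot‖R_L = (852 × 23200) / (852 + 23200) = 821.8 kΩ.
V_out = 26.2 × 821.8 / (560 + 821.8) = 26.2 × 821.8/1382 = 15.6 V.
(Unloaded it would have been 15.8 V.)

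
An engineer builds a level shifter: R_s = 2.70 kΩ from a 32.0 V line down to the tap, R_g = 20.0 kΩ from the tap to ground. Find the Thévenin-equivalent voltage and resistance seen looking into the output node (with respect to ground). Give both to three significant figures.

V_th = 28.2 V, R_th = 2.38 kΩ

V_th is the open-circuit tap voltage: 32.0 × 20.0/(2.70 + 20.0) = 28.2 V.
With the supply zeroed, R_s and R_g appear in parallel from the tap: R_th = R_s‖R_g = (2.70 × 20.0)/22.70 = 2.38 kΩ.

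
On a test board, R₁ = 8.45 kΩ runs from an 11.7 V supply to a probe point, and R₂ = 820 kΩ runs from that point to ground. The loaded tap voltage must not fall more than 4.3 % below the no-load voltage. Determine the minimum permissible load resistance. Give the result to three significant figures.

Output resistance R_th = R₁‖R₂ = (8.45 × 820)/828.5 = 8.364 kΩ.
The fractional drop is R_th/(R_th + R_L); requiring this ≤ 0.0430 gives R_L ≥ R_th(1/0.0430 − 1) = 8.364 × 22.26 = 186 kΩ.

R_L(min) ≈ 186 kΩ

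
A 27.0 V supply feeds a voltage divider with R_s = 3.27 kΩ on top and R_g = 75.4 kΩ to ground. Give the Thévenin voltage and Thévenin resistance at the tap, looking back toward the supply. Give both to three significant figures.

V_th = 25.9 V, R_th = 3.13 kΩ

V_th is the open-circuit tap voltage: 27.0 × 75.4/(3.27 + 75.4) = 25.9 V.
With the supply zeroed, R_s and R_g appear in parallel from the tap: R_th = R_s‖R_g = (3.27 × 75.4)/78.67 = 3.13 kΩ.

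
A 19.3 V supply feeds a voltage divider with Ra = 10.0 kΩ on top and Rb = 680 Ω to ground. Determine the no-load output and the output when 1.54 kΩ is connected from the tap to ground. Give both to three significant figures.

Unloaded: 1.23 V; loaded: 0.869 V

Open-circuit: V = 19.3 × 680/(10000 + 680) = 1.23 V.
With the load, Rb becomes Rb‖R_L = 471.7 Ω, so V = 19.3 × 471.7/10470 = 0.869 V.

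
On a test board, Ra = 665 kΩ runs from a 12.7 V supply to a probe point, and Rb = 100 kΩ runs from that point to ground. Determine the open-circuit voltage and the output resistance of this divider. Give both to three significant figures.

V_th = 1.66 V, R_th = 86.9 kΩ

V_th is the open-circuit tap voltage: 12.7 × 100/(665 + 100) = 1.66 V.
With the supply zeroed, Ra and Rb appear in parallel from the tap: R_th = Ra‖Rb = (665 × 100)/765.0 = 86.9 kΩ.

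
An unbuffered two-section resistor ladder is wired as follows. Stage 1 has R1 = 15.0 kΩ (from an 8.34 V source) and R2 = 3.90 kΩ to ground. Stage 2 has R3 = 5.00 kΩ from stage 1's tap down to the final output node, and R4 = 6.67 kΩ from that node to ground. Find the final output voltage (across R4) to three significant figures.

Stage 2 presents R3+R4 = 11.67 kΩ as a load on stage 1's tap.
Stage 1's lower leg becomes R2‖(R3+R4) = 2.923 kΩ, so V_mid = 8.34 × 2.923/17.92 = 1.360 V.
Stage 2 is itself unloaded: V_out = V_mid × R4/(R3+R4) = 1.360 × 6.67/11.67 = 0.777 V.

V_out ≈ 0.777 V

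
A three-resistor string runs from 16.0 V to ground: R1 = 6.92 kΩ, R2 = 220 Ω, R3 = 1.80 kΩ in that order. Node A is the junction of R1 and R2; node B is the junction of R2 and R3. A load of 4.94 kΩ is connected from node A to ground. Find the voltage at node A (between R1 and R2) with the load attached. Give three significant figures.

V ≈ 2.75 V

Below node A the series string R2+R3 = 2020 Ω sits in parallel with the 4940 Ω load: 1434 Ω.
V_A = 16.0 × 1434/(6920 + 1434) = 2.75 V.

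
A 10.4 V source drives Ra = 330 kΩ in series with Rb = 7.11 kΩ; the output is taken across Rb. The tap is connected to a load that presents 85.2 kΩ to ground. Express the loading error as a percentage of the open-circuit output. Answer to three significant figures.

7.55 %

The divider's output (Thévenin) resistance is Ra‖Rb = 6.960 kΩ.
Fractional drop under load = R_th/(R_th + R_L) = 6.960 / (6.960 + 85.2) = 0.07552.
So the output falls by 7.55 %.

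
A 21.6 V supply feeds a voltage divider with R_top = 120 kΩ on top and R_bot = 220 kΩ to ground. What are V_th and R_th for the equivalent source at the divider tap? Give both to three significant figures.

V_th = 14.0 V, R_th = 77.6 kΩ

V_th is the open-circuit tap voltage: 21.6 × 220/(120 + 220) = 14.0 V.
With the supply zeroed, R_top and R_bot appear in parallel from the tap: R_th = R_top‖R_bot = (120 × 220)/340.0 = 77.6 kΩ.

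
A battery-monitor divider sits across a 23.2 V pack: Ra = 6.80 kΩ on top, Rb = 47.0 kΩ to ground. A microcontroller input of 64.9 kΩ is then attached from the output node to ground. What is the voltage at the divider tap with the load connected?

The load sits in parallel with Rb: Rb‖R_L = (47.0 × 64.9) / (47.0 + 64.9) = 27.26 kΩ.
V_out = 23.2 × 27.26 / (6.80 + 27.26) = 23.2 × 27.26/34.06 = 18.6 V.

V_out ≈ 18.6 V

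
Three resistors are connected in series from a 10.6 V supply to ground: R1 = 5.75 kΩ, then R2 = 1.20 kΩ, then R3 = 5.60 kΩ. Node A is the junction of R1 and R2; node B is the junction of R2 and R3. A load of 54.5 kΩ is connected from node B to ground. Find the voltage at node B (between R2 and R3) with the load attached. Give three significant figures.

At node B, R3 is in parallel with the load: R3‖R_L = 5.078 kΩ.
Below node A the resistance is R2 + (R3‖R_L) = 6.278 kΩ, so V_A = 10.6 × 6.278/12.03 = 5.533 V.
Then V_B = V_A × (R3‖R_L)/(R2 + R3‖R_L) = 5.533 × 5.078/6.278 = 4.48 V.

V ≈ 4.48 V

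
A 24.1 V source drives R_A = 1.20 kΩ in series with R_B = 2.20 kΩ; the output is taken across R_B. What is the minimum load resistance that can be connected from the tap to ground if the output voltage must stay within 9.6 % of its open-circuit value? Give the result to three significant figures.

Output resistance R_th = R_A‖R_B = (1200 × 2200)/3400 = 776.5 Ω.
The fractional drop is R_th/(R_th + R_L); requiring this ≤ 0.0960 gives R_L ≥ R_th(1/0.0960 − 1) = 776.5 × 9.417 = 7.31 kΩ.

R_L(min) ≈ 7.31 kΩ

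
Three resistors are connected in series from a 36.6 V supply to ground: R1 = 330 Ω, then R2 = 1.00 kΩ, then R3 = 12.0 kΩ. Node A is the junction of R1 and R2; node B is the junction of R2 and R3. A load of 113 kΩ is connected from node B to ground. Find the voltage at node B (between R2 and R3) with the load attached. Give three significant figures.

V ≈ 32.6 V

At node B, R3 is in parallel with the load: R3‖R_L = 10850 Ω.
Below node A the resistance is R2 + (R3‖R_L) = 11850 Ω, so V_A = 36.6 × 11850/12180 = 35.61 V.
Then V_B = V_A × (R3‖R_L)/(R2 + R3‖R_L) = 35.61 × 10850/11850 = 32.6 V.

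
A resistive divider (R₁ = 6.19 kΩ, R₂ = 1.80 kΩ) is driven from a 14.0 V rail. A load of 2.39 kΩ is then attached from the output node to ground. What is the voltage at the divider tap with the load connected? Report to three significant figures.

The load sits in parallel with R₂: R₂‖R_L = (1.80 × 2.39) / (1.80 + 2.39) = 1.027 kΩ.
V_out = 14.0 × 1.027 / (6.19 + 1.027) = 14.0 × 1.027/7.217 = 1.99 V.
(Unloaded it would have been 3.15 V.)

V_out ≈ 1.99 V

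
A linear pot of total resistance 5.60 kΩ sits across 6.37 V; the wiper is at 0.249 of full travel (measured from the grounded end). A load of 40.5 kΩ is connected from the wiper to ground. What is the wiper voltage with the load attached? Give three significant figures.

The wiper splits the pot into (1−α)R = 4.206 kΩ above and αR = 1.394 kΩ below.
Lower section ‖ load = 1.348 kΩ.
V_wiper = 6.37 × 1.348/(4.206 + 1.348) = 1.55 V.

V ≈ 1.55 V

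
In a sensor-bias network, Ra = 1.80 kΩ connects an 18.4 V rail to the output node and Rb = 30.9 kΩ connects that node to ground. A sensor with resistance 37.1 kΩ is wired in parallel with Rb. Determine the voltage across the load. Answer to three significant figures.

The load sits in parallel with Rb: Rb‖R_L = (30.9 × 37.1) / (30.9 + 37.1) = 16.86 kΩ.
V_out = 18.4 × 16.86 / (1.80 + 16.86) = 18.4 × 16.86/18.66 = 16.6 V.
(Unloaded it would have been 17.4 V.)

V_out ≈ 16.6 V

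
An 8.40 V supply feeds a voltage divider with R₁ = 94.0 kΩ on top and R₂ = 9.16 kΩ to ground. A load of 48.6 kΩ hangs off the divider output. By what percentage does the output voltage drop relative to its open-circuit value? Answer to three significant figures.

14.7 %

The divider's output (Thévenin) resistance is R₁‖R₂ = 8.347 kΩ.
Fractional drop under load = R_th/(R_th + R_L) = 8.347 / (8.347 + 48.6) = 0.1466.
So the output falls by 14.7 %.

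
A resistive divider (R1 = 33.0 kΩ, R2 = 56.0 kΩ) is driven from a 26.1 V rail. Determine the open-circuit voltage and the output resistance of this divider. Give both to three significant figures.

V_th is the open-circuit tap voltage: 26.1 × 56.0/(33.0 + 56.0) = 16.4 V.
With the supply zeroed, R1 and R2 appear in parallel from the tap: R_th = R1‖R2 = (33.0 × 56.0)/89.00 = 20.8 kΩ.

V_th = 16.4 V, R_th = 20.8 kΩ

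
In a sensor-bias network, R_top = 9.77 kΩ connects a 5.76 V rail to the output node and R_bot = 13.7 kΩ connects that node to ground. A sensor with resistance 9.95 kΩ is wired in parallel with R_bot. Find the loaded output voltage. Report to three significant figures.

The load sits in parallel with R_bot: R_bot‖R_L = (13.7 × 9.95) / (13.7 + 9.95) = 5.764 kΩ.
V_out = 5.76 × 5.764 / (9.77 + 5.764) = 5.76 × 5.764/15.53 = 2.14 V.
(Unloaded it would have been 3.36 V.)

V_out ≈ 2.14 V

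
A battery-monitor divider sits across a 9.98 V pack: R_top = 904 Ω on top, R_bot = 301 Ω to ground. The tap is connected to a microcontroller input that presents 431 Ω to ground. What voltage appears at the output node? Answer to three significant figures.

V_out ≈ 1.64 V

The load sits in parallel with R_bot: R_bot‖R_L = (301 × 431) / (301 + 431) = 177.2 Ω.
V_out = 9.98 × 177.2 / (904 + 177.2) = 9.98 × 177.2/1081 = 1.64 V.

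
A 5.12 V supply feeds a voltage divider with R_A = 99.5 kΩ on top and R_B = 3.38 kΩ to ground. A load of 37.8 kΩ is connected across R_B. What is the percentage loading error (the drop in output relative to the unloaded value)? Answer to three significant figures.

7.96 %

The divider's output (Thévenin) resistance is R_A‖R_B = 3.269 kΩ.
Fractional drop under load = R_th/(R_th + R_L) = 3.269 / (3.269 + 37.8) = 0.07960.
So the output falls by 7.96 %.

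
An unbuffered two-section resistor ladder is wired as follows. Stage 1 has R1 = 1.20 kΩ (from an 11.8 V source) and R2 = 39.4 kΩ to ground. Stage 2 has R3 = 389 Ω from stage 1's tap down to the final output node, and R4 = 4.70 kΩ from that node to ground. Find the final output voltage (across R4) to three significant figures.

V_out ≈ 8.61 V

Stage 2 presents R3+R4 = 5089 Ω as a load on stage 1's tap.
Stage 1's lower leg becomes R2‖(R3+R4) = 4507 Ω, so V_mid = 11.8 × 4507/5707 = 9.319 V.
Stage 2 is itself unloaded: V_out = V_mid × R4/(R3+R4) = 9.319 × 4700/5089 = 8.61 V.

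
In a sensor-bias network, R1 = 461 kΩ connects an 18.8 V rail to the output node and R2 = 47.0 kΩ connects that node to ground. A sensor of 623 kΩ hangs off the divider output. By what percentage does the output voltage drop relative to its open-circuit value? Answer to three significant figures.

6.41 %

The divider's output (Thévenin) resistance is R1‖R2 = 42.65 kΩ.
Fractional drop under load = R_th/(R_th + R_L) = 42.65 / (42.65 + 623) = 0.06407.
So the output falls by 6.41 %.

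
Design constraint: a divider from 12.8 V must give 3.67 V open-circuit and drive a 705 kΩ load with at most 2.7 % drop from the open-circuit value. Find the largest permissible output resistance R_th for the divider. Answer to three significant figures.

Loading drop = R_th/(R_th + R_L) ≤ 0.0270, so R_th ≤ R_L · ε/(1−ε) = 705 kΩ × 0.0270/0.9730 = 19.6 kΩ.
(Any R1, R2 with R2/(R1+R2) = 0.287 and R1‖R2 ≤ 19.6 kΩ will meet the spec.)

R_th ≤ 19.6 kΩ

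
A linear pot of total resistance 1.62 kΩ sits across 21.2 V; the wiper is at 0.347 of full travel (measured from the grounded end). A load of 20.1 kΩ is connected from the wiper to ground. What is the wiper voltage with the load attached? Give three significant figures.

The wiper splits the pot into (1−α)R = 1058 Ω above and αR = 562.1 Ω below.
Lower section ‖ load = 546.8 Ω.
V_wiper = 21.2 × 546.8/(1058 + 546.8) = 7.22 V.

V ≈ 7.22 V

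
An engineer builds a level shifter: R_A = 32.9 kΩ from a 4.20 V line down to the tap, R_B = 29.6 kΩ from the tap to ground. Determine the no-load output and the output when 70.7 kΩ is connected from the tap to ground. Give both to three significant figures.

Unloaded: 1.99 V; loaded: 1.63 V

Open-circuit: V = 4.20 × 29.6/(32.9 + 29.6) = 1.99 V.
With the load, R_B becomes R_B‖R_L = 20.86 kΩ, so V = 4.20 × 20.86/53.76 = 1.63 V.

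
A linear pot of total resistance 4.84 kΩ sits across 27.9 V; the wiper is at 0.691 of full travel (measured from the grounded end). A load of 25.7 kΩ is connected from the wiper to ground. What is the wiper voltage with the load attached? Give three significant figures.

V ≈ 18.5 V

The wiper splits the pot into (1−α)R = 1.496 kΩ above and αR = 3.344 kΩ below.
Lower section ‖ load = 2.959 kΩ.
V_wiper = 27.9 × 2.959/(1.496 + 2.959) = 18.5 V.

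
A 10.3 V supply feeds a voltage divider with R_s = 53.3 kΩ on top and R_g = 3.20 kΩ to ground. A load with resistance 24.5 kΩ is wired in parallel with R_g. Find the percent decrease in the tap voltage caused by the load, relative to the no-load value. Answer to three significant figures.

11.0 %

Unloaded V = 10.3 × 3.20/56.50 = 0.58336 V.
Loaded: R_g‖R_L = 2.830 kΩ, giving V = 10.3 × 2.830/56.13 = 0.51937 V.
Drop = (0.58336 − 0.51937) / 0.58336 = 11.0 %.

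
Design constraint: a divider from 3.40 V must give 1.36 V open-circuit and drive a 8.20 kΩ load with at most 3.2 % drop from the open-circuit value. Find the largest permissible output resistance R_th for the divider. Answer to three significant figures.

Loading drop = R_th/(R_th + R_L) ≤ 0.0320, so R_th ≤ R_L · ε/(1−ε) = 8.20 kΩ × 0.0320/0.9680 = 271 Ω.

R_th ≤ 271 Ω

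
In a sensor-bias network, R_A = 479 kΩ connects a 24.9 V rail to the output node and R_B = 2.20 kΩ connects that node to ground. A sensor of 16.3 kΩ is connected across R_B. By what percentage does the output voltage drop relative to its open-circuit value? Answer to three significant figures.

The divider's output (Thévenin) resistance is R_A‖R_B = 2.190 kΩ.
Fractional drop under load = R_th/(R_th + R_L) = 2.190 / (2.190 + 16.3) = 0.1184.
So the output falls by 11.8 %.

11.8 %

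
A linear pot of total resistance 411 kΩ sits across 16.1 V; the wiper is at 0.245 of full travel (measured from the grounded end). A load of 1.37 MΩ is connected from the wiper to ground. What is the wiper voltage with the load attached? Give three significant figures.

V ≈ 3.74 V

The wiper splits the pot into (1−α)R = 310.3 kΩ above and αR = 100.7 kΩ below.
Lower section ‖ load = 93.80 kΩ.
V_wiper = 16.1 × 93.80/(310.3 + 93.80) = 3.74 V.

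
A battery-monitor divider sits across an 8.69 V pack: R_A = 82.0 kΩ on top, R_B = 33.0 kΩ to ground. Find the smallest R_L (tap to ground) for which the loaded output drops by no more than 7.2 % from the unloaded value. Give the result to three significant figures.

Output resistance R_th = R_A‖R_B = (82.0 × 33.0)/115.0 = 23.53 kΩ.
The fractional drop is R_th/(R_th + R_L); requiring this ≤ 0.0720 gives R_L ≥ R_th(1/0.0720 − 1) = 23.53 × 12.89 = 303 kΩ.

R_L(min) ≈ 303 kΩ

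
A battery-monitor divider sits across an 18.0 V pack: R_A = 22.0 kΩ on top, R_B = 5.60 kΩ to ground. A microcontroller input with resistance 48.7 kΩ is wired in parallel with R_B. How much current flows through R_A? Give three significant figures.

I ≈ 0.666 mA

R_B‖R_L = 5.022 kΩ, so the source sees R_A + R_B‖R_L = 27.02 kΩ.
I = 18.0 V / 27.02 kΩ = 0.666 mA.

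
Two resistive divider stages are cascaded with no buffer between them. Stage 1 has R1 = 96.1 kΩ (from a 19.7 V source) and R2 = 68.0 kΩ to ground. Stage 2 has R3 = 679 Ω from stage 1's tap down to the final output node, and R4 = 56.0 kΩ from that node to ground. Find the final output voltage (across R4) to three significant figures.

Stage 2 presents R3+R4 = 56680 Ω as a load on stage 1's tap.
Stage 1's lower leg becomes R2‖(R3+R4) = 30910 Ω, so V_mid = 19.7 × 30910/127000 = 4.795 V.
Stage 2 is itself unloaded: V_out = V_mid × R4/(R3+R4) = 4.795 × 56000/56680 = 4.74 V.

V_out ≈ 4.74 V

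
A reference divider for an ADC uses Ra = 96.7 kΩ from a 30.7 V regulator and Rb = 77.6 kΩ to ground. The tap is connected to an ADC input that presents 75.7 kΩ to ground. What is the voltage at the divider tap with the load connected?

The load sits in parallel with Rb: Rb‖R_L = (77.6 × 75.7) / (77.6 + 75.7) = 38.32 kΩ.
V_out = 30.7 × 38.32 / (96.7 + 38.32) = 30.7 × 38.32/135.0 = 8.71 V.

V_out ≈ 8.71 V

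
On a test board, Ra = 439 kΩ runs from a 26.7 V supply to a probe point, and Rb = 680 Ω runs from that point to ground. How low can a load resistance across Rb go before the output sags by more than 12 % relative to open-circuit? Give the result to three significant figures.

Output resistance R_th = Ra‖Rb = (439000 × 680)/439700 = 678.9 Ω.
The fractional drop is R_th/(R_th + R_L); requiring this ≤ 0.120 gives R_L ≥ R_th(1/0.120 − 1) = 678.9 × 7.333 = 4.98 kΩ.

R_L(min) ≈ 4.98 kΩ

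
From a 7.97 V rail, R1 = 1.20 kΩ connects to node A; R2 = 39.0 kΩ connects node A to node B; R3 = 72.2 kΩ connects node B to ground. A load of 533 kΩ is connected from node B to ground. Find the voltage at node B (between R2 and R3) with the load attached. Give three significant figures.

V ≈ 4.88 V

At node B, R3 is in parallel with the load: R3‖R_L = 63.59 kΩ.
Below node A the resistance is R2 + (R3‖R_L) = 102.6 kΩ, so V_A = 7.97 × 102.6/103.8 = 7.878 V.
Then V_B = V_A × (R3‖R_L)/(R2 + R3‖R_L) = 7.878 × 63.59/102.6 = 4.88 V.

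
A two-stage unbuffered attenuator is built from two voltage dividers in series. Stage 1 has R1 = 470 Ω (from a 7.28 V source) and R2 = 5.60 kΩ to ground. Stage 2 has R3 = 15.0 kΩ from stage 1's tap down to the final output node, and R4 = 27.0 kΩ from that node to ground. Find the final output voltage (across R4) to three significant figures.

Stage 2 presents R3+R4 = 42000 Ω as a load on stage 1's tap.
Stage 1's lower leg becomes R2‖(R3+R4) = 4941 Ω, so V_mid = 7.28 × 4941/5411 = 6.648 V.
Stage 2 is itself unloaded: V_out = V_mid × R4/(R3+R4) = 6.648 × 27000/42000 = 4.27 V.

V_out ≈ 4.27 V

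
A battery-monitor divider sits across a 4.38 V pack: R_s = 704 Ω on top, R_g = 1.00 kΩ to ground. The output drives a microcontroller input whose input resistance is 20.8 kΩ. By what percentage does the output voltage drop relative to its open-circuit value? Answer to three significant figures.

1.95 %

The divider's output (Thévenin) resistance is R_s‖R_g = 413.1 Ω.
Fractional drop under load = R_th/(R_th + R_L) = 413.1 / (413.1 + 20800) = 0.01948.
So the output falls by 1.95 %.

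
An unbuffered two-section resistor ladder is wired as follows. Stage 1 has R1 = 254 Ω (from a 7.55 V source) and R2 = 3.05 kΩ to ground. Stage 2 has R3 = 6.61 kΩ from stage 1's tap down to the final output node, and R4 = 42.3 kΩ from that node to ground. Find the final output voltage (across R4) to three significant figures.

Stage 2 presents R3+R4 = 48910 Ω as a load on stage 1's tap.
Stage 1's lower leg becomes R2‖(R3+R4) = 2871 Ω, so V_mid = 7.55 × 2871/3125 = 6.936 V.
Stage 2 is itself unloaded: V_out = V_mid × R4/(R3+R4) = 6.936 × 42300/48910 = 6.00 V.

V_out ≈ 6.00 V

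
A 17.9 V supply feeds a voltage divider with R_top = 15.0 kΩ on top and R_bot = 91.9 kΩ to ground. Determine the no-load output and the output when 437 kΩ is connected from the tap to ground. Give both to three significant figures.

Open-circuit: V = 17.9 × 91.9/(15.0 + 91.9) = 15.4 V.
With the load, R_bot becomes R_bot‖R_L = 75.93 kΩ, so V = 17.9 × 75.93/90.93 = 14.9 V.

Unloaded: 15.4 V; loaded: 14.9 V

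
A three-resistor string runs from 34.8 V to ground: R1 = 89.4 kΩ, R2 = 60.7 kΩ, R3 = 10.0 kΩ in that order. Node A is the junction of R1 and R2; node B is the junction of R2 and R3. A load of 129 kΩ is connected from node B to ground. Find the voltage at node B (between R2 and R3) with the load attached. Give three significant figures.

At node B, R3 is in parallel with the load: R3‖R_L = 9.281 kΩ.
Below node A the resistance is R2 + (R3‖R_L) = 69.98 kΩ, so V_A = 34.8 × 69.98/159.4 = 15.28 V.
Then V_B = V_A × (R3‖R_L)/(R2 + R3‖R_L) = 15.28 × 9.281/69.98 = 2.03 V.

V ≈ 2.03 V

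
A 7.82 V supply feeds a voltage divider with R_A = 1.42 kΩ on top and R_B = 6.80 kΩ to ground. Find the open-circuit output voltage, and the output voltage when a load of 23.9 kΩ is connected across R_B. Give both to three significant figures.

Open-circuit: V = 7.82 × 6.80/(1.42 + 6.80) = 6.47 V.
With the load, R_B becomes R_B‖R_L = 5.294 kΩ, so V = 7.82 × 5.294/6.714 = 6.17 V.

Unloaded: 6.47 V; loaded: 6.17 V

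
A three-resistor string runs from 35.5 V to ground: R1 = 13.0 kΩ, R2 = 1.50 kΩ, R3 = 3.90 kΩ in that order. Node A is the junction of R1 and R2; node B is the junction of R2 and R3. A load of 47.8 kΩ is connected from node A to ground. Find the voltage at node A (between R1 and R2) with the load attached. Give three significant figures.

Below node A the series string R2+R3 = 5.400 kΩ sits in parallel with the 47.8 kΩ load: 4.852 kΩ.
V_A = 35.5 × 4.852/(13.0 + 4.852) = 9.65 V.

V ≈ 9.65 V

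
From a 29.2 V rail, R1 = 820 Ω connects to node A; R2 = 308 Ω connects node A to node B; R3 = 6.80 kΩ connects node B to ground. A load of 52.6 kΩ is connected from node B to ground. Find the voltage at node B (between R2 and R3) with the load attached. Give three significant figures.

At node B, R3 is in parallel with the load: R3‖R_L = 6022 Ω.
Below node A the resistance is R2 + (R3‖R_L) = 6330 Ω, so V_A = 29.2 × 6330/7150 = 25.85 V.
Then V_B = V_A × (R3‖R_L)/(R2 + R3‖R_L) = 25.85 × 6022/6330 = 24.6 V.

V ≈ 24.6 V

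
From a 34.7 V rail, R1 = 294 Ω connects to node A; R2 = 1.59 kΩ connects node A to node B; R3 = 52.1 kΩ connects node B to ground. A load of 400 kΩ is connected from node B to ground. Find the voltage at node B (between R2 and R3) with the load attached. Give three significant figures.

V ≈ 33.3 V

At node B, R3 is in parallel with the load: R3‖R_L = 46100 Ω.
Below node A the resistance is R2 + (R3‖R_L) = 47690 Ω, so V_A = 34.7 × 47690/47980 = 34.49 V.
Then V_B = V_A × (R3‖R_L)/(R2 + R3‖R_L) = 34.49 × 46100/47690 = 33.3 V.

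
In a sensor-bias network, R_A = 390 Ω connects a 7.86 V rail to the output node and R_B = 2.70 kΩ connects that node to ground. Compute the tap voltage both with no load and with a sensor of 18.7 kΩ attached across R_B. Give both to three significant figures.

Unloaded: 6.87 V; loaded: 6.75 V

Open-circuit: V = 7.86 × 2700/(390 + 2700) = 6.87 V.
With the load, R_B becomes R_B‖R_L = 2359 Ω, so V = 7.86 × 2359/2749 = 6.75 V.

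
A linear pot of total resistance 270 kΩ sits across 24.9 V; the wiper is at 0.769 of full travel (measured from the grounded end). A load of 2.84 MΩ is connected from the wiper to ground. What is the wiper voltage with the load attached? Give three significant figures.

The wiper splits the pot into (1−α)R = 62.37 kΩ above and αR = 207.6 kΩ below.
Lower section ‖ load = 193.5 kΩ.
V_wiper = 24.9 × 193.5/(62.37 + 193.5) = 18.8 V.

V ≈ 18.8 V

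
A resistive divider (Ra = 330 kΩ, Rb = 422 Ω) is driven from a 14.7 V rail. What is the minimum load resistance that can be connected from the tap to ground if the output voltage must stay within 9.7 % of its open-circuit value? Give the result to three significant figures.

Output resistance R_th = Ra‖Rb = (330000 × 422)/330400 = 421.5 Ω.
The fractional drop is R_th/(R_th + R_L); requiring this ≤ 0.0970 gives R_L ≥ R_th(1/0.0970 − 1) = 421.5 × 9.309 = 3.92 kΩ.

R_L(min) ≈ 3.92 kΩ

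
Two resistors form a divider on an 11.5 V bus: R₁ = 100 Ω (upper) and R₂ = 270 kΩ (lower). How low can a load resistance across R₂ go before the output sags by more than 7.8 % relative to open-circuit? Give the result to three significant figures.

R_L(min) ≈ 1.18 kΩ

Output resistance R_th = R₁‖R₂ = (100 × 270000)/270100 = 99.96 Ω.
The fractional drop is R_th/(R_th + R_L); requiring this ≤ 0.0780 gives R_L ≥ R_th(1/0.0780 − 1) = 99.96 × 11.82 = 1.18 kΩ.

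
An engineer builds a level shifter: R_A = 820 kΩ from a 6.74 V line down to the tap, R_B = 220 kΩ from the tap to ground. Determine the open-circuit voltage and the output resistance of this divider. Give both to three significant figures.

V_th is the open-circuit tap voltage: 6.74 × 220/(820 + 220) = 1.43 V.
With the supply zeroed, R_A and R_B appear in parallel from the tap: R_th = R_A‖R_B = (820 × 220)/1040 = 173 kΩ.

V_th = 1.43 V, R_th = 173 kΩ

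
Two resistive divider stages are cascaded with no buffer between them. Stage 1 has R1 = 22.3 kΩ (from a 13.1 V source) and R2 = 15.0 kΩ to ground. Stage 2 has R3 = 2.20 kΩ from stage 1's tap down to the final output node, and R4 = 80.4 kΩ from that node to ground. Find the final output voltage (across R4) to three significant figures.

Stage 2 presents R3+R4 = 82.60 kΩ as a load on stage 1's tap.
Stage 1's lower leg becomes R2‖(R3+R4) = 12.69 kΩ, so V_mid = 13.1 × 12.69/34.99 = 4.752 V.
Stage 2 is itself unloaded: V_out = V_mid × R4/(R3+R4) = 4.752 × 80.4/82.60 = 4.63 V.

V_out ≈ 4.63 V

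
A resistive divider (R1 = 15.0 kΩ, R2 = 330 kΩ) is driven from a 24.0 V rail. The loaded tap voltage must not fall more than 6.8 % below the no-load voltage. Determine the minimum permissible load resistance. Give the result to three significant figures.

Output resistance R_th = R1‖R2 = (15.0 × 330)/345.0 = 14.35 kΩ.
The fractional drop is R_th/(R_th + R_L); requiring this ≤ 0.0680 gives R_L ≥ R_th(1/0.0680 − 1) = 14.35 × 13.71 = 197 kΩ.

R_L(min) ≈ 197 kΩ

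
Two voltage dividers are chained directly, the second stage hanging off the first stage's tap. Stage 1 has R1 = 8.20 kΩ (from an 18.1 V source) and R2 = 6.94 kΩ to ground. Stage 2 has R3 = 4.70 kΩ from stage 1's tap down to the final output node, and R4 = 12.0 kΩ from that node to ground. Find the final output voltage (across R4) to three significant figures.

V_out ≈ 4.87 V

Stage 2 presents R3+R4 = 16.70 kΩ as a load on stage 1's tap.
Stage 1's lower leg becomes R2‖(R3+R4) = 4.903 kΩ, so V_mid = 18.1 × 4.903/13.10 = 6.772 V.
Stage 2 is itself unloaded: V_out = V_mid × R4/(R3+R4) = 6.772 × 12.0/16.70 = 4.87 V.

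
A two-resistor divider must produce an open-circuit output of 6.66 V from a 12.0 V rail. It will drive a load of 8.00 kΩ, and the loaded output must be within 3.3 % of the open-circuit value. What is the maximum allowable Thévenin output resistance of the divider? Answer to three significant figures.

Loading drop = R_th/(R_th + R_L) ≤ 0.0330, so R_th ≤ R_L · ε/(1−ε) = 8.00 kΩ × 0.0330/0.9670 = 273 Ω.
(Any R1, R2 with R2/(R1+R2) = 0.555 and R1‖R2 ≤ 273 Ω will meet the spec.)

R_th ≤ 273 Ω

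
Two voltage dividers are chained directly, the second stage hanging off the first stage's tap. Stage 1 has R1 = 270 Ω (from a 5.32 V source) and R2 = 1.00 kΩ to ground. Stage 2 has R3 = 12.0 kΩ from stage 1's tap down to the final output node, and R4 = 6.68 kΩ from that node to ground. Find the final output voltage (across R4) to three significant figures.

Stage 2 presents R3+R4 = 18680 Ω as a load on stage 1's tap.
Stage 1's lower leg becomes R2‖(R3+R4) = 949.2 Ω, so V_mid = 5.32 × 949.2/1219 = 4.142 V.
Stage 2 is itself unloaded: V_out = V_mid × R4/(R3+R4) = 4.142 × 6680/18680 = 1.48 V.

V_out ≈ 1.48 V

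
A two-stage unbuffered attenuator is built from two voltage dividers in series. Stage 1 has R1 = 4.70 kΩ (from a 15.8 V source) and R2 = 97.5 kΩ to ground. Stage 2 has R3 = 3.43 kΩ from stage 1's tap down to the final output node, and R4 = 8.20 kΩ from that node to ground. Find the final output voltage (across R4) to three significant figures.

V_out ≈ 7.67 V

Stage 2 presents R3+R4 = 11.63 kΩ as a load on stage 1's tap.
Stage 1's lower leg becomes R2‖(R3+R4) = 10.39 kΩ, so V_mid = 15.8 × 10.39/15.09 = 10.88 V.
Stage 2 is itself unloaded: V_out = V_mid × R4/(R3+R4) = 10.88 × 8.20/11.63 = 7.67 V.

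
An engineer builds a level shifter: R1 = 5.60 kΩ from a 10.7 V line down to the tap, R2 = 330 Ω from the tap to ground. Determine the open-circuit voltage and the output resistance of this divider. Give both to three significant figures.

V_th is the open-circuit tap voltage: 10.7 × 330/(5600 + 330) = 0.595 V.
With the supply zeroed, R1 and R2 appear in parallel from the tap: R_th = R1‖R2 = (5600 × 330)/5930 = 312 Ω.

V_th = 0.595 V, R_th = 312 Ω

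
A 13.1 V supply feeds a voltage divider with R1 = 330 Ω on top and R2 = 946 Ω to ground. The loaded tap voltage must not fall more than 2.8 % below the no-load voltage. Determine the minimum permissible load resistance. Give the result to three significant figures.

R_L(min) ≈ 8.49 kΩ

Output resistance R_th = R1‖R2 = (330 × 946)/1276 = 244.7 Ω.
The fractional drop is R_th/(R_th + R_L); requiring this ≤ 0.0280 gives R_L ≥ R_th(1/0.0280 − 1) = 244.7 × 34.71 = 8.49 kΩ.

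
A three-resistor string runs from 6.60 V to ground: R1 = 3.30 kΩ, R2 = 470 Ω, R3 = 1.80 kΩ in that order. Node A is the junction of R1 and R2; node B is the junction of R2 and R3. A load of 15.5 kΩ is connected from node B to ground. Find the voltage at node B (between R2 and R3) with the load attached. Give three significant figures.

V ≈ 1.98 V

At node B, R3 is in parallel with the load: R3‖R_L = 1613 Ω.
Below node A the resistance is R2 + (R3‖R_L) = 2083 Ω, so V_A = 6.60 × 2083/5383 = 2.554 V.
Then V_B = V_A × (R3‖R_L)/(R2 + R3‖R_L) = 2.554 × 1613/2083 = 1.98 V.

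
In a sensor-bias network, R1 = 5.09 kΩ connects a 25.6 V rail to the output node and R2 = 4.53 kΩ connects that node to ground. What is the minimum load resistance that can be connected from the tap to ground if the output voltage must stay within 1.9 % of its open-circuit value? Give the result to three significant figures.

Output resistance R_th = R1‖R2 = (5.09 × 4.53)/9.620 = 2.397 kΩ.
The fractional drop is R_th/(R_th + R_L); requiring this ≤ 0.0190 gives R_L ≥ R_th(1/0.0190 − 1) = 2.397 × 51.63 = 124 kΩ.

R_L(min) ≈ 124 kΩ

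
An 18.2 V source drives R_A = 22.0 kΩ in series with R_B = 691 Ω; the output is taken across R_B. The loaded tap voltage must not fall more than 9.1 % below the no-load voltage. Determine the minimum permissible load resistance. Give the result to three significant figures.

R_L(min) ≈ 6.69 kΩ

Output resistance R_th = R_A‖R_B = (22000 × 691)/22690 = 670.0 Ω.
The fractional drop is R_th/(R_th + R_L); requiring this ≤ 0.0910 gives R_L ≥ R_th(1/0.0910 − 1) = 670.0 × 9.989 = 6.69 kΩ.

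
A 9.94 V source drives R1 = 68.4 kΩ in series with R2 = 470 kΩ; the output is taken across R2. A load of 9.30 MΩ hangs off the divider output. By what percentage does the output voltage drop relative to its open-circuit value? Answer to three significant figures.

0.638 %

The divider's output (Thévenin) resistance is R1‖R2 = 59.71 kΩ.
Fractional drop under load = R_th/(R_th + R_L) = 59.71 / (59.71 + 9300) = 0.006379.
So the output falls by 0.638 %.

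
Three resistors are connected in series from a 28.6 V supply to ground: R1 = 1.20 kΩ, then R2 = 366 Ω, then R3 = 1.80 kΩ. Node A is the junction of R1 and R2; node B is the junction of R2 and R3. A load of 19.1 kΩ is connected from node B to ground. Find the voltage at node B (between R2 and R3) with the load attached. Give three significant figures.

At node B, R3 is in parallel with the load: R3‖R_L = 1645 Ω.
Below node A the resistance is R2 + (R3‖R_L) = 2011 Ω, so V_A = 28.6 × 2011/3211 = 17.91 V.
Then V_B = V_A × (R3‖R_L)/(R2 + R3‖R_L) = 17.91 × 1645/2011 = 14.7 V.

V ≈ 14.7 V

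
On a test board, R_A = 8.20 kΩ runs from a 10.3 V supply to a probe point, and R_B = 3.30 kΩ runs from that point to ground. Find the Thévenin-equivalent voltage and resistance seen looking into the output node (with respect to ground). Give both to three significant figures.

V_th is the open-circuit tap voltage: 10.3 × 3.30/(8.20 + 3.30) = 2.96 V.
With the supply zeroed, R_A and R_B appear in parallel from the tap: R_th = R_A‖R_B = (8.20 × 3.30)/11.50 = 2.35 kΩ.

V_th = 2.96 V, R_th = 2.35 kΩ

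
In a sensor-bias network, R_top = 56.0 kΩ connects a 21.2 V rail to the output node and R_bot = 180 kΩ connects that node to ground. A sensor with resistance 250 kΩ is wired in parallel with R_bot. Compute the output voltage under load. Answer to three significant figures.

The load sits in parallel with R_bot: R_bot‖R_L = (180 × 250) / (180 + 250) = 104.7 kΩ.
V_out = 21.2 × 104.7 / (56.0 + 104.7) = 21.2 × 104.7/160.7 = 13.8 V.
(Unloaded it would have been 16.2 V.)

V_out ≈ 13.8 V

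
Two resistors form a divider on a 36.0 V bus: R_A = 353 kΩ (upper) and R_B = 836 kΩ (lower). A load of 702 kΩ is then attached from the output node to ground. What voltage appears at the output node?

The load sits in parallel with R_B: R_B‖R_L = (836 × 702) / (836 + 702) = 381.6 kΩ.
V_out = 36.0 × 381.6 / (353 + 381.6) = 36.0 × 381.6/734.6 = 18.7 V.

V_out ≈ 18.7 V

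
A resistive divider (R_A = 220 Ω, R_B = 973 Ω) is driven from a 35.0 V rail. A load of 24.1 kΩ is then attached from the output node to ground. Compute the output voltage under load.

The load sits in parallel with R_B: R_B‖R_L = (973 × 24100) / (973 + 24100) = 935.2 Ω.
V_out = 35.0 × 935.2 / (220 + 935.2) = 35.0 × 935.2/1155 = 28.3 V.

V_out ≈ 28.3 V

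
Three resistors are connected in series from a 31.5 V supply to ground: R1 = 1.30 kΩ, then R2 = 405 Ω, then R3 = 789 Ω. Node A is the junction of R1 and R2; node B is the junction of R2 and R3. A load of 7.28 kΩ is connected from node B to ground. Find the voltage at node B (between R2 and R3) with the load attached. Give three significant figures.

At node B, R3 is in parallel with the load: R3‖R_L = 711.9 Ω.
Below node A the resistance is R2 + (R3‖R_L) = 1117 Ω, so V_A = 31.5 × 1117/2417 = 14.56 V.
Then V_B = V_A × (R3‖R_L)/(R2 + R3‖R_L) = 14.56 × 711.9/1117 = 9.28 V.

V ≈ 9.28 V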